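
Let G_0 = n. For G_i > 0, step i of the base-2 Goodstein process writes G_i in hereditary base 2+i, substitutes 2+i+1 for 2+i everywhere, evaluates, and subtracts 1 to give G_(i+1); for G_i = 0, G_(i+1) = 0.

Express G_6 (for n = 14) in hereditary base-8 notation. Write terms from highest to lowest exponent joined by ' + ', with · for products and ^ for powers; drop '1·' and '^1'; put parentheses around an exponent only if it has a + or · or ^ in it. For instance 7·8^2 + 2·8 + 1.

8^(8 + 1) + 5·8^5 + 5·8^4 + 5·8^3 + 5·8^2 + 5·8 + 3

i=0: 14 = 2^(2 + 1) + 2^2 + 2 (b=2); 2→3: 3^(3 + 1) + 3^3 + 3 = 111; 111−1 = 110
i=1: 110 = 3^(3 + 1) + 3^3 + 2 (b=3); 3→4: 4^(4 + 1) + 4^4 + 2 = 1282; 1282−1 = 1281
i=2: 1281 = 4^(4 + 1) + 4^4 + 1 (b=4); 4→5: 5^(5 + 1) + 5^5 + 1 = 18751; 18751−1 = 18750
i=3: 18750 = 5^(5 + 1) + 5^5 (b=5); 5→6: 6^(6 + 1) + 6^6 = 326592; 326592−1 = 326591
i=4: 326591 = 6^(6 + 1) + 5·6^5 + 5·6^4 + 5·6^3 + 5·6^2 + 5·6 + 5 (b=6); 6→7: 7^(7 + 1) + 5·7^5 + 5·7^4 + 5·7^3 + 5·7^2 + 5·7 + 5 = 5862841; 5862841−1 = 5862840
i=5: 5862840 = 7^(7 + 1) + 5·7^5 + 5·7^4 + 5·7^3 + 5·7^2 + 5·7 + 4 (b=7); 7→8: 8^(8 + 1) + 5·8^5 + 5·8^4 + 5·8^3 + 5·8^2 + 5·8 + 4 = 134404972; 134404972−1 = 134404971
i=6: 134404971 = 8^(8 + 1) + 5·8^5 + 5·8^4 + 5·8^3 + 5·8^2 + 5·8 + 3 (b=8); 8→9: 9^(9 + 1) + 5·9^5 + 5·9^4 + 5·9^3 + 5·9^2 + 5·9 + 3 = 3487116549; 3487116549−1 = 3487116548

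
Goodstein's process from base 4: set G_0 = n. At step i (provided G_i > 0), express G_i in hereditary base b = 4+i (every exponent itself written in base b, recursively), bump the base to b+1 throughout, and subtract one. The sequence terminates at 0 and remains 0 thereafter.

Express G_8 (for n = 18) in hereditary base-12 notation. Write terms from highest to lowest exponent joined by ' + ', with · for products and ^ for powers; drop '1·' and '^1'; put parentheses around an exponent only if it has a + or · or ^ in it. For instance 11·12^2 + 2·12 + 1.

6·12 + 1

G_0 = 18. HB_4(18) = 4^2 + 2. Bump = 27. G_1 = 26.
G_1 = 26. HB_5(26) = 5^2 + 1. Bump = 37. G_2 = 36.
G_2 = 36. HB_6(36) = 6^2. Bump = 49. G_3 = 48.
G_3 = 48. HB_7(48) = 6·7 + 6. Bump = 54. G_4 = 53.
G_4 = 53. HB_8(53) = 6·8 + 5. Bump = 59. G_5 = 58.
G_5 = 58. HB_9(58) = 6·9 + 4. Bump = 64. G_6 = 63.
G_6 = 63. HB_10(63) = 6·10 + 3. Bump = 69. G_7 = 68.
G_7 = 68. HB_11(68) = 6·11 + 2. Bump = 74. G_8 = 73.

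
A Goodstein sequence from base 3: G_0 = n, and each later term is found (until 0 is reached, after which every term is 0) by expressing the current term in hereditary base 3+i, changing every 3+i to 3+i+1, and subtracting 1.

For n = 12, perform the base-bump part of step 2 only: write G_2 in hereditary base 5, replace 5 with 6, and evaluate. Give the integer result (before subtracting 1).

G_0=12  [base 3] 3^2 + 3  →[3↦4]→  4^2 + 4 = 20  −1 ⇒ G_1=19
G_1=19  [base 4] 4^2 + 3  →[4↦5]→  5^2 + 3 = 28  −1 ⇒ G_2=27

38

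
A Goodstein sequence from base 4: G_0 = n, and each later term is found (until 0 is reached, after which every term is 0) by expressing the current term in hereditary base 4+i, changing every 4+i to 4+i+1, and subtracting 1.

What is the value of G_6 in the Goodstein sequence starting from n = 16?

39

G_0=16  [base 4] 4^2  →[4↦5]→  5^2 = 25  −1 ⇒ G_1=24
G_1=24  [base 5] 4·5 + 4  →[5↦6]→  4·6 + 4 = 28  −1 ⇒ G_2=27
G_2=27  [base 6] 4·6 + 3  →[6↦7]→  4·7 + 3 = 31  −1 ⇒ G_3=30
G_3=30  [base 7] 4·7 + 2  →[7↦8]→  4·8 + 2 = 34  −1 ⇒ G_4=33
G_4=33  [base 8] 4·8 + 1  →[8↦9]→  4·9 + 1 = 37  −1 ⇒ G_5=36
G_5=36  [base 9] 4·9  →[9↦10]→  4·10 = 40  −1 ⇒ G_6=39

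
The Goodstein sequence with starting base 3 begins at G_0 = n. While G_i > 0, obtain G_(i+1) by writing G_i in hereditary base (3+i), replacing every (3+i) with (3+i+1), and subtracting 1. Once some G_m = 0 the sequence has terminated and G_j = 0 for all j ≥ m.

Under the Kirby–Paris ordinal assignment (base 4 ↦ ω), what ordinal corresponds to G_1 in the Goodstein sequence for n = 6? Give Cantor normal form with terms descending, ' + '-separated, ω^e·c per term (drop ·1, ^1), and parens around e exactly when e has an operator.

i=0: 6 = 2·3 (b=3); 3→4: 2·4 = 8; 8−1 = 7
i=1: 7 = 4 + 3 (b=4); 4→5: 5 + 3 = 8; 8−1 = 7

ω + 3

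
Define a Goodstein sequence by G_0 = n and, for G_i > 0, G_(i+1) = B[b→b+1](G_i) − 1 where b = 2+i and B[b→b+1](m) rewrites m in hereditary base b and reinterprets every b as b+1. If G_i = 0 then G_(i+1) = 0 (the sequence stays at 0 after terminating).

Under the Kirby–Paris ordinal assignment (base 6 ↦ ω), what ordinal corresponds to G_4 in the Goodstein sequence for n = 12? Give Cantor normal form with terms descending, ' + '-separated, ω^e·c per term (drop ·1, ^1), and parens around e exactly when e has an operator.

G_0=12  [base 2] 2^(2 + 1) + 2^2  →[2↦3]→  3^(3 + 1) + 3^3 = 108  −1 ⇒ G_1=107
G_1=107  [base 3] 3^(3 + 1) + 2·3^2 + 2·3 + 2  →[3↦4]→  4^(4 + 1) + 2·4^2 + 2·4 + 2 = 1066  −1 ⇒ G_2=1065
G_2=1065  [base 4] 4^(4 + 1) + 2·4^2 + 2·4 + 1  →[4↦5]→  5^(5 + 1) + 2·5^2 + 2·5 + 1 = 15686  −1 ⇒ G_3=15685
G_3=15685  [base 5] 5^(5 + 1) + 2·5^2 + 2·5  →[5↦6]→  6^(6 + 1) + 2·6^2 + 2·6 = 280020  −1 ⇒ G_4=280019
G_4=280019  [base 6] 6^(6 + 1) + 2·6^2 + 6 + 5  →[6↦7]→  7^(7 + 1) + 2·7^2 + 7 + 5 = 5764911  −1 ⇒ G_5=5764910

ω^(ω + 1) + ω^2·2 + ω + 5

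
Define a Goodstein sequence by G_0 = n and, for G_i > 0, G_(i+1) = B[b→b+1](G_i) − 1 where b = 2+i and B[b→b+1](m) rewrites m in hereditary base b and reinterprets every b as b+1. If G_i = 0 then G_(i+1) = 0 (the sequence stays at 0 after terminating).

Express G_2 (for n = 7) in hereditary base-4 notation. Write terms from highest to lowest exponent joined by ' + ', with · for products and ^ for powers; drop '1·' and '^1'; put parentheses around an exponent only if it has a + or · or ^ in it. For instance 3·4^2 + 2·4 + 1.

(0) 7|_2 = 2^2 + 2 + 1 ↦ 3^3 + 3 + 1|_3 = 31 ⇒ 30
(1) 30|_3 = 3^3 + 3 ↦ 4^4 + 4|_4 = 260 ⇒ 259
(2) 259|_4 = 4^4 + 3 ↦ 5^5 + 3|_5 = 3128 ⇒ 3127

4^4 + 3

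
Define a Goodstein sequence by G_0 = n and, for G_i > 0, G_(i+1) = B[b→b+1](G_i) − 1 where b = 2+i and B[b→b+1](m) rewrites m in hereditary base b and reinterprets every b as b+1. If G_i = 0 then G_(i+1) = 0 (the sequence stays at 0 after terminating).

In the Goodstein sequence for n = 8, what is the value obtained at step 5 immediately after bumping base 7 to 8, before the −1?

33554572

8 —HB2→ 2^(2 + 1) —bump→ 3^(3 + 1) = 81 —(−1)→ 80
80 —HB3→ 2·3^3 + 2·3^2 + 2·3 + 2 —bump→ 2·4^4 + 2·4^2 + 2·4 + 2 = 554 —(−1)→ 553
553 —HB4→ 2·4^4 + 2·4^2 + 2·4 + 1 —bump→ 2·5^5 + 2·5^2 + 2·5 + 1 = 6311 —(−1)→ 6310
6310 —HB5→ 2·5^5 + 2·5^2 + 2·5 —bump→ 2·6^6 + 2·6^2 + 2·6 = 93396 —(−1)→ 93395
93395 —HB6→ 2·6^6 + 2·6^2 + 6 + 5 —bump→ 2·7^7 + 2·7^2 + 7 + 5 = 1647196 —(−1)→ 1647195
1647195 —HB7→ 2·7^7 + 2·7^2 + 7 + 4 —bump→ 2·8^8 + 2·8^2 + 8 + 4 = 33554572 —(−1)→ 33554571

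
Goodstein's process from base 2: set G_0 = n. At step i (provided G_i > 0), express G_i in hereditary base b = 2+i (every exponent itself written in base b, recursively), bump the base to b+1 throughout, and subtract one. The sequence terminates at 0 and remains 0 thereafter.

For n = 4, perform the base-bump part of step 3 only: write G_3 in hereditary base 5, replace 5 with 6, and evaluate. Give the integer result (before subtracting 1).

84

4 —HB2→ 2^2 —bump→ 3^3 = 27 —(−1)→ 26
26 —HB3→ 2·3^2 + 2·3 + 2 —bump→ 2·4^2 + 2·4 + 2 = 42 —(−1)→ 41
41 —HB4→ 2·4^2 + 2·4 + 1 —bump→ 2·5^2 + 2·5 + 1 = 61 —(−1)→ 60
60 —HB5→ 2·5^2 + 2·5 —bump→ 2·6^2 + 2·6 = 84 —(−1)→ 83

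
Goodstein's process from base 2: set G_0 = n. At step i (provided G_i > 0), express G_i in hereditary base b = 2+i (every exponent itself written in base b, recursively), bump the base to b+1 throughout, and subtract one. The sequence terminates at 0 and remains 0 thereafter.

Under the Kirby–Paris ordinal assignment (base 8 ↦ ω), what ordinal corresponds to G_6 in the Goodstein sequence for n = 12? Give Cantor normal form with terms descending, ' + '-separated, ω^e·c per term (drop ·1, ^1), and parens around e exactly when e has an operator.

ω^(ω + 1) + ω^2·2 + ω + 3

G_0 = 12. HB_2(12) = 2^(2 + 1) + 2^2. Bump = 108. G_1 = 107.
G_1 = 107. HB_3(107) = 3^(3 + 1) + 2·3^2 + 2·3 + 2. Bump = 1066. G_2 = 1065.
G_2 = 1065. HB_4(1065) = 4^(4 + 1) + 2·4^2 + 2·4 + 1. Bump = 15686. G_3 = 15685.
G_3 = 15685. HB_5(15685) = 5^(5 + 1) + 2·5^2 + 2·5. Bump = 280020. G_4 = 280019.
G_4 = 280019. HB_6(280019) = 6^(6 + 1) + 2·6^2 + 6 + 5. Bump = 5764911. G_5 = 5764910.
G_5 = 5764910. HB_7(5764910) = 7^(7 + 1) + 2·7^2 + 7 + 4. Bump = 134217868. G_6 = 134217867.
G_6 = 134217867. HB_8(134217867) = 8^(8 + 1) + 2·8^2 + 8 + 3. Bump = 3486784575. G_7 = 3486784574.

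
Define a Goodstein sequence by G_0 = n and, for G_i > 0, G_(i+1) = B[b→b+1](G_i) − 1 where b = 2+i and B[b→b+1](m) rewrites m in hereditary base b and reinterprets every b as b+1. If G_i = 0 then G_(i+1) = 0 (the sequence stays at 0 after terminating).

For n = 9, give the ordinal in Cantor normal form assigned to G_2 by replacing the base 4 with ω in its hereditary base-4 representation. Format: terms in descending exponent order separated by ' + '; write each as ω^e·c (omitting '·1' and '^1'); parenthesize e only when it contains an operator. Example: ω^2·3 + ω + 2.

ω^ω·3 + ω^3·3 + ω^2·3 + ω·3 + 3

G_0=9  [base 2] 2^(2 + 1) + 1  →[2↦3]→  3^(3 + 1) + 1 = 82  −1 ⇒ G_1=81
G_1=81  [base 3] 3^(3 + 1)  →[3↦4]→  4^(4 + 1) = 1024  −1 ⇒ G_2=1023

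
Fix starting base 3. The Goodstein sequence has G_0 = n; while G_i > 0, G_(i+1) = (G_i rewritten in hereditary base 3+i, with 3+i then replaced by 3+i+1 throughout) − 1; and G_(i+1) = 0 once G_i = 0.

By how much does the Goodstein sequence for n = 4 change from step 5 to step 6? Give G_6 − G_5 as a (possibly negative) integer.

-1

base 3: 4 = 3 + 1; at 4: 4 + 1 = 5; next = 4
base 4: 4 = 4; at 5: 5 = 5; next = 4
base 5: 4 = 4; at 6: 4 = 4; next = 3
base 6: 3 = 3; at 7: 3 = 3; next = 2
base 7: 2 = 2; at 8: 2 = 2; next = 1
base 8: 1 = 1; at 9: 1 = 1; next = 0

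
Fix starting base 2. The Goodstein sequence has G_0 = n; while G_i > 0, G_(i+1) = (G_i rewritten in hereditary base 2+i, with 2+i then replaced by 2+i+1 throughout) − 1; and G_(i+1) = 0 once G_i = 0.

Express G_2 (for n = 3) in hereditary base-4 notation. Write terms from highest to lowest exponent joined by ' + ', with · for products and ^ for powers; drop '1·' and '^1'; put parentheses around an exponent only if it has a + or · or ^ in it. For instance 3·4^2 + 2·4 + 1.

i=0: 3 = 2 + 1 (b=2); 2→3: 3 + 1 = 4; 4−1 = 3
i=1: 3 = 3 (b=3); 3→4: 4 = 4; 4−1 = 3
i=2: 3 = 3 (b=4); 4→5: 3 = 3; 3−1 = 2

3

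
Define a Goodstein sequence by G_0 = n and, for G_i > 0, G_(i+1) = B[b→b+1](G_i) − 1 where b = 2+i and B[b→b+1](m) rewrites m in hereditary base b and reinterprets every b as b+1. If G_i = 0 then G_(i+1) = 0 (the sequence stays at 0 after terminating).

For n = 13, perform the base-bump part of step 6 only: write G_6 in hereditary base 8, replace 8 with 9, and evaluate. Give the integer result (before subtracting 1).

3486786856

(0) 13|_2 = 2^(2 + 1) + 2^2 + 1 ↦ 3^(3 + 1) + 3^3 + 1|_3 = 109 ⇒ 108
(1) 108|_3 = 3^(3 + 1) + 3^3 ↦ 4^(4 + 1) + 4^4|_4 = 1280 ⇒ 1279
(2) 1279|_4 = 4^(4 + 1) + 3·4^3 + 3·4^2 + 3·4 + 3 ↦ 5^(5 + 1) + 3·5^3 + 3·5^2 + 3·5 + 3|_5 = 16093 ⇒ 16092
(3) 16092|_5 = 5^(5 + 1) + 3·5^3 + 3·5^2 + 3·5 + 2 ↦ 6^(6 + 1) + 3·6^3 + 3·6^2 + 3·6 + 2|_6 = 280712 ⇒ 280711
(4) 280711|_6 = 6^(6 + 1) + 3·6^3 + 3·6^2 + 3·6 + 1 ↦ 7^(7 + 1) + 3·7^3 + 3·7^2 + 3·7 + 1|_7 = 5765999 ⇒ 5765998
(5) 5765998|_7 = 7^(7 + 1) + 3·7^3 + 3·7^2 + 3·7 ↦ 8^(8 + 1) + 3·8^3 + 3·8^2 + 3·8|_8 = 134219480 ⇒ 134219479
(6) 134219479|_8 = 8^(8 + 1) + 3·8^3 + 3·8^2 + 2·8 + 7 ↦ 9^(9 + 1) + 3·9^3 + 3·9^2 + 2·9 + 7|_9 = 3486786856 ⇒ 3486786855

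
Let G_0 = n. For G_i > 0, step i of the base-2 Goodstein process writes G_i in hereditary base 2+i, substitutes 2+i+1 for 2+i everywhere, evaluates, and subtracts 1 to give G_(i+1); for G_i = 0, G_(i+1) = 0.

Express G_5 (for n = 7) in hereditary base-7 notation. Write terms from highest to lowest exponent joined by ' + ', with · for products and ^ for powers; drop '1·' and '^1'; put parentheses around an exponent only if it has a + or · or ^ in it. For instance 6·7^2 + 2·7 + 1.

(0) 7|_2 = 2^2 + 2 + 1 ↦ 3^3 + 3 + 1|_3 = 31 ⇒ 30
(1) 30|_3 = 3^3 + 3 ↦ 4^4 + 4|_4 = 260 ⇒ 259
(2) 259|_4 = 4^4 + 3 ↦ 5^5 + 3|_5 = 3128 ⇒ 3127
(3) 3127|_5 = 5^5 + 2 ↦ 6^6 + 2|_6 = 46658 ⇒ 46657
(4) 46657|_6 = 6^6 + 1 ↦ 7^7 + 1|_7 = 823544 ⇒ 823543
(5) 823543|_7 = 7^7 ↦ 8^8|_8 = 16777216 ⇒ 16777215

7^7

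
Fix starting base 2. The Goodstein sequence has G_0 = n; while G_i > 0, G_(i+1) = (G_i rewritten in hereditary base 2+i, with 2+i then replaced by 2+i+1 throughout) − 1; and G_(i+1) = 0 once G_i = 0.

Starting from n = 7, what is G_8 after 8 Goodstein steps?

i=0: 7 = 2^2 + 2 + 1 (b=2); 2→3: 3^3 + 3 + 1 = 31; 31−1 = 30
i=1: 30 = 3^3 + 3 (b=3); 3→4: 4^4 + 4 = 260; 260−1 = 259
i=2: 259 = 4^4 + 3 (b=4); 4→5: 5^5 + 3 = 3128; 3128−1 = 3127
i=3: 3127 = 5^5 + 2 (b=5); 5→6: 6^6 + 2 = 46658; 46658−1 = 46657
i=4: 46657 = 6^6 + 1 (b=6); 6→7: 7^7 + 1 = 823544; 823544−1 = 823543
i=5: 823543 = 7^7 (b=7); 7→8: 8^8 = 16777216; 16777216−1 = 16777215
i=6: 16777215 = 7·8^7 + 7·8^6 + 7·8^5 + 7·8^4 + 7·8^3 + 7·8^2 + 7·8 + 7 (b=8); 8→9: 7·9^7 + 7·9^6 + 7·9^5 + 7·9^4 + 7·9^3 + 7·9^2 + 7·9 + 7 = 37665880; 37665880−1 = 37665879
i=7: 37665879 = 7·9^7 + 7·9^6 + 7·9^5 + 7·9^4 + 7·9^3 + 7·9^2 + 7·9 + 6 (b=9); 9→10: 7·10^7 + 7·10^6 + 7·10^5 + 7·10^4 + 7·10^3 + 7·10^2 + 7·10 + 6 = 77777776; 77777776−1 = 77777775

77777775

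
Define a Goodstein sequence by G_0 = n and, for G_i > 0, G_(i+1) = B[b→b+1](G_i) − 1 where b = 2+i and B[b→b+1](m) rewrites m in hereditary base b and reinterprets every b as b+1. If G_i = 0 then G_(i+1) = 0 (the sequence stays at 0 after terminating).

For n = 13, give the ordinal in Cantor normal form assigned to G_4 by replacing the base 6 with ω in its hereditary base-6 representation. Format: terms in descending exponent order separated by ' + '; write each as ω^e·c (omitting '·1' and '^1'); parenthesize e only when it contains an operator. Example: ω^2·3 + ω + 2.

ω^(ω + 1) + ω^3·3 + ω^2·3 + ω·3 + 1

step 0: 13 = 2^(2 + 1) + 2^2 + 1; sub 3 for 2: 3^(3 + 1) + 3^3 + 1; = 109; G_1 = 109−1 = 108
step 1: 108 = 3^(3 + 1) + 3^3; sub 4 for 3: 4^(4 + 1) + 4^4; = 1280; G_2 = 1280−1 = 1279
step 2: 1279 = 4^(4 + 1) + 3·4^3 + 3·4^2 + 3·4 + 3; sub 5 for 4: 5^(5 + 1) + 3·5^3 + 3·5^2 + 3·5 + 3; = 16093; G_3 = 16093−1 = 16092
step 3: 16092 = 5^(5 + 1) + 3·5^3 + 3·5^2 + 3·5 + 2; sub 6 for 5: 6^(6 + 1) + 3·6^3 + 3·6^2 + 3·6 + 2; = 280712; G_4 = 280712−1 = 280711
step 4: 280711 = 6^(6 + 1) + 3·6^3 + 3·6^2 + 3·6 + 1; sub 7 for 6: 7^(7 + 1) + 3·7^3 + 3·7^2 + 3·7 + 1; = 5765999; G_5 = 5765999−1 = 5765998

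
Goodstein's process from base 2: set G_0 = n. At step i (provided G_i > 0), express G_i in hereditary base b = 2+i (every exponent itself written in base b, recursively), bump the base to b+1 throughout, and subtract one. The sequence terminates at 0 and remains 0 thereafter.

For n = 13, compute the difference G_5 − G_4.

5485287

step 0: 13 = 2^(2 + 1) + 2^2 + 1; sub 3 for 2: 3^(3 + 1) + 3^3 + 1; = 109; G_1 = 109−1 = 108
step 1: 108 = 3^(3 + 1) + 3^3; sub 4 for 3: 4^(4 + 1) + 4^4; = 1280; G_2 = 1280−1 = 1279
step 2: 1279 = 4^(4 + 1) + 3·4^3 + 3·4^2 + 3·4 + 3; sub 5 for 4: 5^(5 + 1) + 3·5^3 + 3·5^2 + 3·5 + 3; = 16093; G_3 = 16093−1 = 16092
step 3: 16092 = 5^(5 + 1) + 3·5^3 + 3·5^2 + 3·5 + 2; sub 6 for 5: 6^(6 + 1) + 3·6^3 + 3·6^2 + 3·6 + 2; = 280712; G_4 = 280712−1 = 280711
step 4: 280711 = 6^(6 + 1) + 3·6^3 + 3·6^2 + 3·6 + 1; sub 7 for 6: 7^(7 + 1) + 3·7^3 + 3·7^2 + 3·7 + 1; = 5765999; G_5 = 5765999−1 = 5765998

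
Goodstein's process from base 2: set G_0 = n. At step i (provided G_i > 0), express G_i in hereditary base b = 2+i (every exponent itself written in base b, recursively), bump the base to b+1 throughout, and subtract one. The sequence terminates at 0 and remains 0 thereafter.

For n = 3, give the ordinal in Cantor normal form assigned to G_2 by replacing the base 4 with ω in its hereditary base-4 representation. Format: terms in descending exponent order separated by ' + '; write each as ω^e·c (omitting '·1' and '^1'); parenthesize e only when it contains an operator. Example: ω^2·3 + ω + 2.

3

G_0 = 3. HB_2(3) = 2 + 1. Bump = 4. G_1 = 3.
G_1 = 3. HB_3(3) = 3. Bump = 4. G_2 = 3.
G_2 = 3. HB_4(3) = 3. Bump = 3. G_3 = 2.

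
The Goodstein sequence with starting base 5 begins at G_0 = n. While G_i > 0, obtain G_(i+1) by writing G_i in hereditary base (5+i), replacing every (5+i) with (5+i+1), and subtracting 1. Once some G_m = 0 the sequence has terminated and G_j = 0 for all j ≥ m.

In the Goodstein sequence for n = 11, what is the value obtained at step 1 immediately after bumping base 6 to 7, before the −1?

14

base 5: 11 = 2·5 + 1; at 6: 2·6 + 1 = 13; next = 12
base 6: 12 = 2·6; at 7: 2·7 = 14; next = 13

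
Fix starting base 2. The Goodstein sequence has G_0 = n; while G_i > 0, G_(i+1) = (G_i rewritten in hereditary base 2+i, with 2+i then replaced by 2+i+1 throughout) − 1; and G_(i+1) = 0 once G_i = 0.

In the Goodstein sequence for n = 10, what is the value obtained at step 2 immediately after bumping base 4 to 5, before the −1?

step 0: 10 = 2^(2 + 1) + 2; sub 3 for 2: 3^(3 + 1) + 3; = 84; G_1 = 84−1 = 83
step 1: 83 = 3^(3 + 1) + 2; sub 4 for 3: 4^(4 + 1) + 2; = 1026; G_2 = 1026−1 = 1025

15626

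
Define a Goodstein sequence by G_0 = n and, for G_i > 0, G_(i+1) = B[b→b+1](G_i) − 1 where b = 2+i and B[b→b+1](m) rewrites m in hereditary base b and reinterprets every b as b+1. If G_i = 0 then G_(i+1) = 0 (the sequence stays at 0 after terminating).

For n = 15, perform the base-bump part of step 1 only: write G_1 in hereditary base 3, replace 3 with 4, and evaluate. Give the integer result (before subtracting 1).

1284

step 0: 15 = 2^(2 + 1) + 2^2 + 2 + 1; sub 3 for 2: 3^(3 + 1) + 3^3 + 3 + 1; = 112; G_1 = 112−1 = 111
step 1: 111 = 3^(3 + 1) + 3^3 + 3; sub 4 for 3: 4^(4 + 1) + 4^4 + 4; = 1284; G_2 = 1284−1 = 1283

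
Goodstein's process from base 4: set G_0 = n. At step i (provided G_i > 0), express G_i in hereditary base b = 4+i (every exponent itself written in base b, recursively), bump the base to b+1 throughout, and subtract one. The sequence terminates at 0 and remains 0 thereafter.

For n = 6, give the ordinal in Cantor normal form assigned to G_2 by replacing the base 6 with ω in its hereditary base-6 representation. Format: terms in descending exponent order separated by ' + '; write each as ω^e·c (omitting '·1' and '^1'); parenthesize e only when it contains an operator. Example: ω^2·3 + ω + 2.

ω

step 0: 6 = 4 + 2; sub 5 for 4: 5 + 2; = 7; G_1 = 7−1 = 6
step 1: 6 = 5 + 1; sub 6 for 5: 6 + 1; = 7; G_2 = 7−1 = 6
step 2: 6 = 6; sub 7 for 6: 7; = 7; G_3 = 7−1 = 6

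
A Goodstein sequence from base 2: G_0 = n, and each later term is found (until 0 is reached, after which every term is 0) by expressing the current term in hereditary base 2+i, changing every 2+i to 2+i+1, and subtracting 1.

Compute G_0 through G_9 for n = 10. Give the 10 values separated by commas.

10, 83, 1025, 15625, 279935, 4215754, 84073323, 1937434592, 50000555551, 1426559238830

i=0: 10 = 2^(2 + 1) + 2 (b=2); 2→3: 3^(3 + 1) + 3 = 84; 84−1 = 83
i=1: 83 = 3^(3 + 1) + 2 (b=3); 3→4: 4^(4 + 1) + 2 = 1026; 1026−1 = 1025
i=2: 1025 = 4^(4 + 1) + 1 (b=4); 4→5: 5^(5 + 1) + 1 = 15626; 15626−1 = 15625
i=3: 15625 = 5^(5 + 1) (b=5); 5→6: 6^(6 + 1) = 279936; 279936−1 = 279935
i=4: 279935 = 5·6^6 + 5·6^5 + 5·6^4 + 5·6^3 + 5·6^2 + 5·6 + 5 (b=6); 6→7: 5·7^7 + 5·7^5 + 5·7^4 + 5·7^3 + 5·7^2 + 5·7 + 5 = 4215755; 4215755−1 = 4215754
i=5: 4215754 = 5·7^7 + 5·7^5 + 5·7^4 + 5·7^3 + 5·7^2 + 5·7 + 4 (b=7); 7→8: 5·8^8 + 5·8^5 + 5·8^4 + 5·8^3 + 5·8^2 + 5·8 + 4 = 84073324; 84073324−1 = 84073323
i=6: 84073323 = 5·8^8 + 5·8^5 + 5·8^4 + 5·8^3 + 5·8^2 + 5·8 + 3 (b=8); 8→9: 5·9^9 + 5·9^5 + 5·9^4 + 5·9^3 + 5·9^2 + 5·9 + 3 = 1937434593; 1937434593−1 = 1937434592
i=7: 1937434592 = 5·9^9 + 5·9^5 + 5·9^4 + 5·9^3 + 5·9^2 + 5·9 + 2 (b=9); 9→10: 5·10^10 + 5·10^5 + 5·10^4 + 5·10^3 + 5·10^2 + 5·10 + 2 = 50000555552; 50000555552−1 = 50000555551
i=8: 50000555551 = 5·10^10 + 5·10^5 + 5·10^4 + 5·10^3 + 5·10^2 + 5·10 + 1 (b=10); 10→11: 5·11^11 + 5·11^5 + 5·11^4 + 5·11^3 + 5·11^2 + 5·11 + 1 = 1426559238831; 1426559238831−1 = 1426559238830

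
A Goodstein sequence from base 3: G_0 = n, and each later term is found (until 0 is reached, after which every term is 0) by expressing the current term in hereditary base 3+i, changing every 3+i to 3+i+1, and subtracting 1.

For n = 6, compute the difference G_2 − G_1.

0

base 3: 6 = 2·3; at 4: 2·4 = 8; next = 7
base 4: 7 = 4 + 3; at 5: 5 + 3 = 8; next = 7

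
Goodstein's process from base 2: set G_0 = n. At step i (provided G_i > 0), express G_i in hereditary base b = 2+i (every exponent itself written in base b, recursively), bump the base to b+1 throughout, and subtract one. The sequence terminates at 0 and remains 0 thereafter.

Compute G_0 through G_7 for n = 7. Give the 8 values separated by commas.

7, 30, 259, 3127, 46657, 823543, 16777215, 37665879

[0] 7 ≡ 2^2 + 2 + 1 (base 2). Lift 3: 31. −1: 30.
[1] 30 ≡ 3^3 + 3 (base 3). Lift 4: 260. −1: 259.
[2] 259 ≡ 4^4 + 3 (base 4). Lift 5: 3128. −1: 3127.
[3] 3127 ≡ 5^5 + 2 (base 5). Lift 6: 46658. −1: 46657.
[4] 46657 ≡ 6^6 + 1 (base 6). Lift 7: 823544. −1: 823543.
[5] 823543 ≡ 7^7 (base 7). Lift 8: 16777216. −1: 16777215.
[6] 16777215 ≡ 7·8^7 + 7·8^6 + 7·8^5 + 7·8^4 + 7·8^3 + 7·8^2 + 7·8 + 7 (base 8). Lift 9: 37665880. −1: 37665879.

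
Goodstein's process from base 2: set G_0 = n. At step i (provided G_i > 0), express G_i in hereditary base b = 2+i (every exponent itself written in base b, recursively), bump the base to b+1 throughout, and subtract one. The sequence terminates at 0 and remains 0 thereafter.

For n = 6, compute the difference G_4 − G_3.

[0] 6 ≡ 2^2 + 2 (base 2). Lift 3: 30. −1: 29.
[1] 29 ≡ 3^3 + 2 (base 3). Lift 4: 258. −1: 257.
[2] 257 ≡ 4^4 + 1 (base 4). Lift 5: 3126. −1: 3125.
[3] 3125 ≡ 5^5 (base 5). Lift 6: 46656. −1: 46655.

43530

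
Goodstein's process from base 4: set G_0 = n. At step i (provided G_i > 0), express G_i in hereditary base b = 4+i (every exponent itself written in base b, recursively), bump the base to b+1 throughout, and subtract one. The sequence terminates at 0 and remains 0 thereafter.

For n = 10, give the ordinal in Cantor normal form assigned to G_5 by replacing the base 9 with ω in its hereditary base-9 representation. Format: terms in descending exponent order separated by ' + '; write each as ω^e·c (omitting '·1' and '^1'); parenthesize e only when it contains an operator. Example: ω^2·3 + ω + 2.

ω + 4

base 4: 10 = 2·4 + 2; at 5: 2·5 + 2 = 12; next = 11
base 5: 11 = 2·5 + 1; at 6: 2·6 + 1 = 13; next = 12
base 6: 12 = 2·6; at 7: 2·7 = 14; next = 13
base 7: 13 = 7 + 6; at 8: 8 + 6 = 14; next = 13
base 8: 13 = 8 + 5; at 9: 9 + 5 = 14; next = 13
base 9: 13 = 9 + 4; at 10: 10 + 4 = 14; next = 13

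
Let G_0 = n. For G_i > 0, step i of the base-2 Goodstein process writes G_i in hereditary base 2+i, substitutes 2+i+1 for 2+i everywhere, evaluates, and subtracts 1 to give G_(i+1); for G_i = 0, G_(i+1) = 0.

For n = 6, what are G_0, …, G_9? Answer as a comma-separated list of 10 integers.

G_0 = 6. HB_2(6) = 2^2 + 2. Bump = 30. G_1 = 29.
G_1 = 29. HB_3(29) = 3^3 + 2. Bump = 258. G_2 = 257.
G_2 = 257. HB_4(257) = 4^4 + 1. Bump = 3126. G_3 = 3125.
G_3 = 3125. HB_5(3125) = 5^5. Bump = 46656. G_4 = 46655.
G_4 = 46655. HB_6(46655) = 5·6^5 + 5·6^4 + 5·6^3 + 5·6^2 + 5·6 + 5. Bump = 98040. G_5 = 98039.
G_5 = 98039. HB_7(98039) = 5·7^5 + 5·7^4 + 5·7^3 + 5·7^2 + 5·7 + 4. Bump = 187244. G_6 = 187243.
G_6 = 187243. HB_8(187243) = 5·8^5 + 5·8^4 + 5·8^3 + 5·8^2 + 5·8 + 3. Bump = 332148. G_7 = 332147.
G_7 = 332147. HB_9(332147) = 5·9^5 + 5·9^4 + 5·9^3 + 5·9^2 + 5·9 + 2. Bump = 555552. G_8 = 555551.
G_8 = 555551. HB_10(555551) = 5·10^5 + 5·10^4 + 5·10^3 + 5·10^2 + 5·10 + 1. Bump = 885776. G_9 = 885775.

6, 29, 257, 3125, 46655, 98039, 187243, 332147, 555551, 885775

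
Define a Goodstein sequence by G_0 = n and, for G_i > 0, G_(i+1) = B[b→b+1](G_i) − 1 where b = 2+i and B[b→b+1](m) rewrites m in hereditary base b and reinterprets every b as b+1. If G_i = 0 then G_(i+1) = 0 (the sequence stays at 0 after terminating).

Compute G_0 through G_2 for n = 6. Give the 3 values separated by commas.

6 —HB2→ 2^2 + 2 —bump→ 3^3 + 3 = 30 —(−1)→ 29
29 —HB3→ 3^3 + 2 —bump→ 4^4 + 2 = 258 —(−1)→ 257

6, 29, 257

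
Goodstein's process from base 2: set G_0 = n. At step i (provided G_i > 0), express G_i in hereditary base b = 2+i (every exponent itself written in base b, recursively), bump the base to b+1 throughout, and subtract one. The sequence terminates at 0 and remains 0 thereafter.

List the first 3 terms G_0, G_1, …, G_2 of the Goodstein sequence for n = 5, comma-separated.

G_0 = 5. HB_2(5) = 2^2 + 1. Bump = 28. G_1 = 27.
G_1 = 27. HB_3(27) = 3^3. Bump = 256. G_2 = 255.

5, 27, 255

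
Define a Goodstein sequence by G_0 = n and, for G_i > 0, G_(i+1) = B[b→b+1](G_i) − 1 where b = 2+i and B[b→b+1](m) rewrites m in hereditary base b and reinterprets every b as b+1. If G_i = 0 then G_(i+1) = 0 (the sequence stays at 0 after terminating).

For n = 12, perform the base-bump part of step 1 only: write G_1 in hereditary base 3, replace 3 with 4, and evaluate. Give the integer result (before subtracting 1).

1066

base 2: 12 = 2^(2 + 1) + 2^2; at 3: 3^(3 + 1) + 3^3 = 108; next = 107
base 3: 107 = 3^(3 + 1) + 2·3^2 + 2·3 + 2; at 4: 4^(4 + 1) + 2·4^2 + 2·4 + 2 = 1066; next = 1065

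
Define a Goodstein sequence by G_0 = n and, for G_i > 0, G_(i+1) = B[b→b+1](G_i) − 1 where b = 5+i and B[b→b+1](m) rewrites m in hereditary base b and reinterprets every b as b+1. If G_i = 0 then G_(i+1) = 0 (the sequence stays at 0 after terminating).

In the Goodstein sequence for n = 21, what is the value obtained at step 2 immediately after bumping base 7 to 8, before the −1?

(0) 21|_5 = 4·5 + 1 ↦ 4·6 + 1|_6 = 25 ⇒ 24
(1) 24|_6 = 4·6 ↦ 4·7|_7 = 28 ⇒ 27
(2) 27|_7 = 3·7 + 6 ↦ 3·8 + 6|_8 = 30 ⇒ 29

30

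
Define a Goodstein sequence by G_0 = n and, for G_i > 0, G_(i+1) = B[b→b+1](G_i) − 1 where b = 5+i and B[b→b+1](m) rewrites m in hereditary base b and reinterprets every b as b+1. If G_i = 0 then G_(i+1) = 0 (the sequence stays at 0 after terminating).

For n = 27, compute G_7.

[0] 27 ≡ 5^2 + 2 (base 5). Lift 6: 38. −1: 37.
[1] 37 ≡ 6^2 + 1 (base 6). Lift 7: 50. −1: 49.
[2] 49 ≡ 7^2 (base 7). Lift 8: 64. −1: 63.
[3] 63 ≡ 7·8 + 7 (base 8). Lift 9: 70. −1: 69.
[4] 69 ≡ 7·9 + 6 (base 9). Lift 10: 76. −1: 75.
[5] 75 ≡ 7·10 + 5 (base 10). Lift 11: 82. −1: 81.
[6] 81 ≡ 7·11 + 4 (base 11). Lift 12: 88. −1: 87.
[7] 87 ≡ 7·12 + 3 (base 12). Lift 13: 94. −1: 93.

87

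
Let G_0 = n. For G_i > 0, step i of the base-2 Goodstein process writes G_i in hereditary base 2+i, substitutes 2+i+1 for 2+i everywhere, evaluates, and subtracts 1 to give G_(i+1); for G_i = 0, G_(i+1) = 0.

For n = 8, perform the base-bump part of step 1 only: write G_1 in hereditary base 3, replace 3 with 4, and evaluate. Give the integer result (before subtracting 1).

554

G_0=8  [base 2] 2^(2 + 1)  →[2↦3]→  3^(3 + 1) = 81  −1 ⇒ G_1=80
G_1=80  [base 3] 2·3^3 + 2·3^2 + 2·3 + 2  →[3↦4]→  2·4^4 + 2·4^2 + 2·4 + 2 = 554  −1 ⇒ G_2=553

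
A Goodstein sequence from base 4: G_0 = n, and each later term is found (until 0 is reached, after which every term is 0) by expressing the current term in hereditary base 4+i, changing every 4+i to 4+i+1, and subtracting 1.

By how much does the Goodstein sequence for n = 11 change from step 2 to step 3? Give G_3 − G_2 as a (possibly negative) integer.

G_0 = 11. HB_4(11) = 2·4 + 3. Bump = 13. G_1 = 12.
G_1 = 12. HB_5(12) = 2·5 + 2. Bump = 14. G_2 = 13.
G_2 = 13. HB_6(13) = 2·6 + 1. Bump = 15. G_3 = 14.

1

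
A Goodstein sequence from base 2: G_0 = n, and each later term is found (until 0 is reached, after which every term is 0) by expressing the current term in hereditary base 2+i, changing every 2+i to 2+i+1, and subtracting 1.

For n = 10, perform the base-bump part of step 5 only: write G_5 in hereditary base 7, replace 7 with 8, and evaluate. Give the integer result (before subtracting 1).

84073324

base 2: 10 = 2^(2 + 1) + 2; at 3: 3^(3 + 1) + 3 = 84; next = 83
base 3: 83 = 3^(3 + 1) + 2; at 4: 4^(4 + 1) + 2 = 1026; next = 1025
base 4: 1025 = 4^(4 + 1) + 1; at 5: 5^(5 + 1) + 1 = 15626; next = 15625
base 5: 15625 = 5^(5 + 1); at 6: 6^(6 + 1) = 279936; next = 279935
base 6: 279935 = 5·6^6 + 5·6^5 + 5·6^4 + 5·6^3 + 5·6^2 + 5·6 + 5; at 7: 5·7^7 + 5·7^5 + 5·7^4 + 5·7^3 + 5·7^2 + 5·7 + 5 = 4215755; next = 4215754
base 7: 4215754 = 5·7^7 + 5·7^5 + 5·7^4 + 5·7^3 + 5·7^2 + 5·7 + 4; at 8: 5·8^8 + 5·8^5 + 5·8^4 + 5·8^3 + 5·8^2 + 5·8 + 4 = 84073324; next = 84073323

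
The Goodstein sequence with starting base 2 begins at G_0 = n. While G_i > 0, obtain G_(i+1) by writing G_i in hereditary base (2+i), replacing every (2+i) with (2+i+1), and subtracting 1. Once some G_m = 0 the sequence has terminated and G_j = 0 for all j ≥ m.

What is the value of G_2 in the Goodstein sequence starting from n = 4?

41

[0] 4 ≡ 2^2 (base 2). Lift 3: 27. −1: 26.
[1] 26 ≡ 2·3^2 + 2·3 + 2 (base 3). Lift 4: 42. −1: 41.
[2] 41 ≡ 2·4^2 + 2·4 + 1 (base 4). Lift 5: 61. −1: 60.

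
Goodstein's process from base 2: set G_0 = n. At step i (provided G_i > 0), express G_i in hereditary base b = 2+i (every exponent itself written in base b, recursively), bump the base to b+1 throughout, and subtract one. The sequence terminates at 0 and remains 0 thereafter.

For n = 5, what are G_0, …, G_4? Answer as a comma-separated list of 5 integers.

G_0=5  [base 2] 2^2 + 1  →[2↦3]→  3^3 + 1 = 28  −1 ⇒ G_1=27
G_1=27  [base 3] 3^3  →[3↦4]→  4^4 = 256  −1 ⇒ G_2=255
G_2=255  [base 4] 3·4^3 + 3·4^2 + 3·4 + 3  →[4↦5]→  3·5^3 + 3·5^2 + 3·5 + 3 = 468  −1 ⇒ G_3=467
G_3=467  [base 5] 3·5^3 + 3·5^2 + 3·5 + 2  →[5↦6]→  3·6^3 + 3·6^2 + 3·6 + 2 = 776  −1 ⇒ G_4=775

5, 27, 255, 467, 775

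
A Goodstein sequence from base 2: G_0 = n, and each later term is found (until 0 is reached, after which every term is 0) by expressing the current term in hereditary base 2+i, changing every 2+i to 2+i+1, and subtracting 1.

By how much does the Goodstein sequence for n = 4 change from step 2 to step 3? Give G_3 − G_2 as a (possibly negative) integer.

19

base 2: 4 = 2^2; at 3: 3^3 = 27; next = 26
base 3: 26 = 2·3^2 + 2·3 + 2; at 4: 2·4^2 + 2·4 + 2 = 42; next = 41
base 4: 41 = 2·4^2 + 2·4 + 1; at 5: 2·5^2 + 2·5 + 1 = 61; next = 60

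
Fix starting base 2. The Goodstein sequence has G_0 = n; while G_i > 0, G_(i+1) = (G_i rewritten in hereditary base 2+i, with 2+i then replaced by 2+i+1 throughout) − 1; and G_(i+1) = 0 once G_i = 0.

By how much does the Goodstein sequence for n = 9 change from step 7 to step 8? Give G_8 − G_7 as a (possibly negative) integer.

9 —HB2→ 2^(2 + 1) + 1 —bump→ 3^(3 + 1) + 1 = 82 —(−1)→ 81
81 —HB3→ 3^(3 + 1) —bump→ 4^(4 + 1) = 1024 —(−1)→ 1023
1023 —HB4→ 3·4^4 + 3·4^3 + 3·4^2 + 3·4 + 3 —bump→ 3·5^5 + 3·5^3 + 3·5^2 + 3·5 + 3 = 9843 —(−1)→ 9842
9842 —HB5→ 3·5^5 + 3·5^3 + 3·5^2 + 3·5 + 2 —bump→ 3·6^6 + 3·6^3 + 3·6^2 + 3·6 + 2 = 140744 —(−1)→ 140743
140743 —HB6→ 3·6^6 + 3·6^3 + 3·6^2 + 3·6 + 1 —bump→ 3·7^7 + 3·7^3 + 3·7^2 + 3·7 + 1 = 2471827 —(−1)→ 2471826
2471826 —HB7→ 3·7^7 + 3·7^3 + 3·7^2 + 3·7 —bump→ 3·8^8 + 3·8^3 + 3·8^2 + 3·8 = 50333400 —(−1)→ 50333399
50333399 —HB8→ 3·8^8 + 3·8^3 + 3·8^2 + 2·8 + 7 —bump→ 3·9^9 + 3·9^3 + 3·9^2 + 2·9 + 7 = 1162263922 —(−1)→ 1162263921
1162263921 —HB9→ 3·9^9 + 3·9^3 + 3·9^2 + 2·9 + 6 —bump→ 3·10^10 + 3·10^3 + 3·10^2 + 2·10 + 6 = 30000003326 —(−1)→ 30000003325

28837739404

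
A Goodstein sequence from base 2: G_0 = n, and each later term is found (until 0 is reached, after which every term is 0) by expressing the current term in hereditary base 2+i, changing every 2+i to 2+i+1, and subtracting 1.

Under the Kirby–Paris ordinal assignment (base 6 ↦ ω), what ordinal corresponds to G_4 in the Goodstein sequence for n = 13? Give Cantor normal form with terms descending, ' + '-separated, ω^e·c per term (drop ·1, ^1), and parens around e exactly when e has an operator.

[0] 13 ≡ 2^(2 + 1) + 2^2 + 1 (base 2). Lift 3: 109. −1: 108.
[1] 108 ≡ 3^(3 + 1) + 3^3 (base 3). Lift 4: 1280. −1: 1279.
[2] 1279 ≡ 4^(4 + 1) + 3·4^3 + 3·4^2 + 3·4 + 3 (base 4). Lift 5: 16093. −1: 16092.
[3] 16092 ≡ 5^(5 + 1) + 3·5^3 + 3·5^2 + 3·5 + 2 (base 5). Lift 6: 280712. −1: 280711.
[4] 280711 ≡ 6^(6 + 1) + 3·6^3 + 3·6^2 + 3·6 + 1 (base 6). Lift 7: 5765999. −1: 5765998.

ω^(ω + 1) + ω^3·3 + ω^2·3 + ω·3 + 1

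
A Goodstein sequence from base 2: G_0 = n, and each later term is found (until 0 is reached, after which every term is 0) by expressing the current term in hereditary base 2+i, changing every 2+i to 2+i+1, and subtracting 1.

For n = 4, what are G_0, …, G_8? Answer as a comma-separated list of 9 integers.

G_0=4  [base 2] 2^2  →[2↦3]→  3^3 = 27  −1 ⇒ G_1=26
G_1=26  [base 3] 2·3^2 + 2·3 + 2  →[3↦4]→  2·4^2 + 2·4 + 2 = 42  −1 ⇒ G_2=41
G_2=41  [base 4] 2·4^2 + 2·4 + 1  →[4↦5]→  2·5^2 + 2·5 + 1 = 61  −1 ⇒ G_3=60
G_3=60  [base 5] 2·5^2 + 2·5  →[5↦6]→  2·6^2 + 2·6 = 84  −1 ⇒ G_4=83
G_4=83  [base 6] 2·6^2 + 6 + 5  →[6↦7]→  2·7^2 + 7 + 5 = 110  −1 ⇒ G_5=109
G_5=109  [base 7] 2·7^2 + 7 + 4  →[7↦8]→  2·8^2 + 8 + 4 = 140  −1 ⇒ G_6=139
G_6=139  [base 8] 2·8^2 + 8 + 3  →[8↦9]→  2·9^2 + 9 + 3 = 174  −1 ⇒ G_7=173
G_7=173  [base 9] 2·9^2 + 9 + 2  →[9↦10]→  2·10^2 + 10 + 2 = 212  −1 ⇒ G_8=211

4, 26, 41, 60, 83, 109, 139, 173, 211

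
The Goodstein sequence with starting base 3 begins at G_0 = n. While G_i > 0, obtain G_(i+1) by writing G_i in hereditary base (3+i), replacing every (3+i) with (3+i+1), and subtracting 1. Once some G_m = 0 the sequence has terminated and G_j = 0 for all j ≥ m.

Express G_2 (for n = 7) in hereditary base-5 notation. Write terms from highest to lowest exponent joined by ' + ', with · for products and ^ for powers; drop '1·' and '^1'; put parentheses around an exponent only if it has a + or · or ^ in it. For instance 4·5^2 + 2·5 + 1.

5 + 4

base 3: 7 = 2·3 + 1; at 4: 2·4 + 1 = 9; next = 8
base 4: 8 = 2·4; at 5: 2·5 = 10; next = 9
base 5: 9 = 5 + 4; at 6: 6 + 4 = 10; next = 9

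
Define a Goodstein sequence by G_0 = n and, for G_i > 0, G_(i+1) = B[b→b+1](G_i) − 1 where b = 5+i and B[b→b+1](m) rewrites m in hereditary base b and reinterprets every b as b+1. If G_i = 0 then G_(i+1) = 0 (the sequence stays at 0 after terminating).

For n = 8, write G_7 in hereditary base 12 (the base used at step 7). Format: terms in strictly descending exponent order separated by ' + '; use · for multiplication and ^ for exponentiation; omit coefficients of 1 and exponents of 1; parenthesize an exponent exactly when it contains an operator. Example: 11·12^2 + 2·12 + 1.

base 5: 8 = 5 + 3; at 6: 6 + 3 = 9; next = 8
base 6: 8 = 6 + 2; at 7: 7 + 2 = 9; next = 8
base 7: 8 = 7 + 1; at 8: 8 + 1 = 9; next = 8
base 8: 8 = 8; at 9: 9 = 9; next = 8
base 9: 8 = 8; at 10: 8 = 8; next = 7
base 10: 7 = 7; at 11: 7 = 7; next = 6
base 11: 6 = 6; at 12: 6 = 6; next = 5
base 12: 5 = 5; at 13: 5 = 5; next = 4

5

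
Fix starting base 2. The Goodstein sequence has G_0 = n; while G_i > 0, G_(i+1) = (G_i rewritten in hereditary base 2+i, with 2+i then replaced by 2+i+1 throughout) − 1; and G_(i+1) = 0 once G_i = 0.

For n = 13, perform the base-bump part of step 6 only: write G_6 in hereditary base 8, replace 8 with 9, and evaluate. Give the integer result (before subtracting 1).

i=0: 13 = 2^(2 + 1) + 2^2 + 1 (b=2); 2→3: 3^(3 + 1) + 3^3 + 1 = 109; 109−1 = 108
i=1: 108 = 3^(3 + 1) + 3^3 (b=3); 3→4: 4^(4 + 1) + 4^4 = 1280; 1280−1 = 1279
i=2: 1279 = 4^(4 + 1) + 3·4^3 + 3·4^2 + 3·4 + 3 (b=4); 4→5: 5^(5 + 1) + 3·5^3 + 3·5^2 + 3·5 + 3 = 16093; 16093−1 = 16092
i=3: 16092 = 5^(5 + 1) + 3·5^3 + 3·5^2 + 3·5 + 2 (b=5); 5→6: 6^(6 + 1) + 3·6^3 + 3·6^2 + 3·6 + 2 = 280712; 280712−1 = 280711
i=4: 280711 = 6^(6 + 1) + 3·6^3 + 3·6^2 + 3·6 + 1 (b=6); 6→7: 7^(7 + 1) + 3·7^3 + 3·7^2 + 3·7 + 1 = 5765999; 5765999−1 = 5765998
i=5: 5765998 = 7^(7 + 1) + 3·7^3 + 3·7^2 + 3·7 (b=7); 7→8: 8^(8 + 1) + 3·8^3 + 3·8^2 + 3·8 = 134219480; 134219480−1 = 134219479
i=6: 134219479 = 8^(8 + 1) + 3·8^3 + 3·8^2 + 2·8 + 7 (b=8); 8→9: 9^(9 + 1) + 3·9^3 + 3·9^2 + 2·9 + 7 = 3486786856; 3486786856−1 = 3486786855

3486786856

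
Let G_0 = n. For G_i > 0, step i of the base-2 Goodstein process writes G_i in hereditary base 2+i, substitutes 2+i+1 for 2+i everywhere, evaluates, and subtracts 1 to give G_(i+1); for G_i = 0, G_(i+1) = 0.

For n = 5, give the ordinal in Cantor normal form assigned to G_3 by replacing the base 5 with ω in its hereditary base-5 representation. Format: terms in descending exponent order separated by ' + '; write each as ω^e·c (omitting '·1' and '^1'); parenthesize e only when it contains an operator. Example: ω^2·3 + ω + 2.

5 —HB2→ 2^2 + 1 —bump→ 3^3 + 1 = 28 —(−1)→ 27
27 —HB3→ 3^3 —bump→ 4^4 = 256 —(−1)→ 255
255 —HB4→ 3·4^3 + 3·4^2 + 3·4 + 3 —bump→ 3·5^3 + 3·5^2 + 3·5 + 3 = 468 —(−1)→ 467
467 —HB5→ 3·5^3 + 3·5^2 + 3·5 + 2 —bump→ 3·6^3 + 3·6^2 + 3·6 + 2 = 776 —(−1)→ 775

ω^3·3 + ω^2·3 + ω·3 + 2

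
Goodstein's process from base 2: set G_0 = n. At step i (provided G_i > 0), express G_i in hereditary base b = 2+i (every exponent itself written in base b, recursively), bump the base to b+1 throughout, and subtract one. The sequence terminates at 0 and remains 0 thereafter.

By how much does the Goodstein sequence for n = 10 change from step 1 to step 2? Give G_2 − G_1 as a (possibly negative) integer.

942

i=0: 10 = 2^(2 + 1) + 2 (b=2); 2→3: 3^(3 + 1) + 3 = 84; 84−1 = 83
i=1: 83 = 3^(3 + 1) + 2 (b=3); 3→4: 4^(4 + 1) + 2 = 1026; 1026−1 = 1025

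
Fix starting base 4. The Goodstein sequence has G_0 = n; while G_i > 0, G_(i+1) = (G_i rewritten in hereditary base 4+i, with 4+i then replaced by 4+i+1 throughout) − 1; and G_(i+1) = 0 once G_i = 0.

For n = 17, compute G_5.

47

base 4: 17 = 4^2 + 1; at 5: 5^2 + 1 = 26; next = 25
base 5: 25 = 5^2; at 6: 6^2 = 36; next = 35
base 6: 35 = 5·6 + 5; at 7: 5·7 + 5 = 40; next = 39
base 7: 39 = 5·7 + 4; at 8: 5·8 + 4 = 44; next = 43
base 8: 43 = 5·8 + 3; at 9: 5·9 + 3 = 48; next = 47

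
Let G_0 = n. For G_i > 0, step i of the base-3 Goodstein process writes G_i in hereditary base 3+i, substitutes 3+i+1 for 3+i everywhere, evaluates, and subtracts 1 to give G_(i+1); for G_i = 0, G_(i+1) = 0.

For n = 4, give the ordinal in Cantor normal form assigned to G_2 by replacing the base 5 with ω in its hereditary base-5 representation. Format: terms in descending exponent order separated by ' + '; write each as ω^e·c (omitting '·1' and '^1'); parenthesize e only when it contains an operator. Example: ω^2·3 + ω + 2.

4

G_0=4  [base 3] 3 + 1  →[3↦4]→  4 + 1 = 5  −1 ⇒ G_1=4
G_1=4  [base 4] 4  →[4↦5]→  5 = 5  −1 ⇒ G_2=4
G_2=4  [base 5] 4  →[5↦6]→  4 = 4  −1 ⇒ G_3=3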